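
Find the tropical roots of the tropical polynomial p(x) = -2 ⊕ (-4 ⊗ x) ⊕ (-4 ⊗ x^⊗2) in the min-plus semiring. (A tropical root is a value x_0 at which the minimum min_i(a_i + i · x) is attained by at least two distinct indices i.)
Roots: {0, 2}

Each tropical root is a break point of the lower envelope of the lines y = a_i + i · x (there are 3 lines, with slopes 0, 1, ..., 2). Only the lines that attain the minimum somewhere contribute to roots; other lines are dominated. Here the surviving (envelope) indices are i = 2, i = 1, i = 0.
Intersections between consecutive envelope lines give the roots: for adjacent envelope indices i < j the intersection is x = (a_i − a_j) / (j − i). Reading off the sorted break points: {0, 2}.
Verification: at each break x_0, at least two indices attain the minimum of min_i(a_i + i · x_0).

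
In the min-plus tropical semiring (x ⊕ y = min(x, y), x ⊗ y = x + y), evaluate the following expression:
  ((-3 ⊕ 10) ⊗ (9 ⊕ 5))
((-3 ⊕ 10) ⊗ (9 ⊕ 5)) = 2

Expand innermost to outermost. Recall ⊕ takes the minimum of its arguments and ⊗ takes their sum. Working out the expression ((-3 ⊕ 10) ⊗ (9 ⊕ 5)) gives 2.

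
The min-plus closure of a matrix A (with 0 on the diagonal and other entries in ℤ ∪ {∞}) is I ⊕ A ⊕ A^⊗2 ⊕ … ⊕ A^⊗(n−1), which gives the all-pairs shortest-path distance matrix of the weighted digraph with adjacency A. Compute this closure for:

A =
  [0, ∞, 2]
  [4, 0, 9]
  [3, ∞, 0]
Closure =
  [0, ∞, 2]
  [4, 0, 6]
  [3, ∞, 0]

This is the Floyd-Warshall all-pairs shortest-path computation. For each intermediate vertex k = 0, 1, …, 2, update dist[i][j] ← min(dist[i][j], dist[i][k] + dist[k][j]). The final matrix gives, for each (i, j), the minimum total weight of any directed path from i to j (possibly empty when i = j).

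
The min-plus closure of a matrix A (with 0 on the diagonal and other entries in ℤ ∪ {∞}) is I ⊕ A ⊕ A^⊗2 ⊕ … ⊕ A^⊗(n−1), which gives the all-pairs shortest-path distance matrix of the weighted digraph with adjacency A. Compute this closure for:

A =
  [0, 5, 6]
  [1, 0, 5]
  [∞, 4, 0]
Closure =
  [0, 5, 6]
  [1, 0, 5]
  [5, 4, 0]

This is the Floyd-Warshall all-pairs shortest-path computation. For each intermediate vertex k = 0, 1, …, 2, update dist[i][j] ← min(dist[i][j], dist[i][k] + dist[k][j]). The final matrix gives, for each (i, j), the minimum total weight of any directed path from i to j (possibly empty when i = j).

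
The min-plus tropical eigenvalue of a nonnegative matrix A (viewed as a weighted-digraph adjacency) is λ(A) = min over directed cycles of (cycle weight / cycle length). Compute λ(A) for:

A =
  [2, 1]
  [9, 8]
λ(A) = 2

Enumerate directed cycles and compute their means (weight / length). Sample:
  cycle 0 → 0: weight = 2, length = 1, mean = 2/1 ≈ 2.000
  cycle 1 → 1: weight = 8, length = 1, mean = 8/1 ≈ 8.000
  cycle 0 → 1 → 0: weight = 10, length = 2, mean = 10/2 ≈ 5.000
  cycle 1 → 0 → 1: weight = 10, length = 2, mean = 10/2 ≈ 5.000
Minimum mean = 2.000, attained e.g. along the cycle 0 → 0 with weight 2 and length 1. So λ(A) = 2/1 = 2.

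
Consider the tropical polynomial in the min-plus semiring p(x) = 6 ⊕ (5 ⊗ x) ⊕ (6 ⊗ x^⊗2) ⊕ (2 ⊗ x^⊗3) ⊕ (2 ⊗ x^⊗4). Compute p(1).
p(1) = 5

A tropical monomial a ⊗ x^⊗i evaluates to a + i · x. Evaluating each term at x = 1:
  Term 0 contributes 6 + 0 · 1 = 6
  Term 1 contributes 5 + 1 · 1 = 6
  Term 2 contributes 6 + 2 · 1 = 8
  Term 3 contributes 2 + 3 · 1 = 5
  Term 4 contributes 2 + 4 · 1 = 6
p(1) = ⊕ of these = min[6, 6, 8, 5, 6] = 5.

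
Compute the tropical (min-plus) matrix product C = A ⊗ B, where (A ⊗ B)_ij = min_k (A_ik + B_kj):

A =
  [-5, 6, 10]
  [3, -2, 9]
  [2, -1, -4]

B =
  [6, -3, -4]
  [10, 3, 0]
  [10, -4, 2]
A ⊗ B =
  [1, -8, -9]
  [8, 0, -2]
  [6, -8, -2]

Apply the min-plus product entry-by-entry:
  C[0][0] = min over k of (A[0][0] + B[0][0] = -5 + 6 = 1, A[0][1] + B[1][0] = 6 + 10 = 16, A[0][2] + B[2][0] = 10 + 10 = 20) = 1 (attained at k = 0)
  C[0][1] = min over k of (A[0][0] + B[0][1] = -5 + -3 = -8, A[0][1] + B[1][1] = 6 + 3 = 9, A[0][2] + B[2][1] = 10 + -4 = 6) = -8 (attained at k = 0)
  C[0][2] = min over k of (A[0][0] + B[0][2] = -5 + -4 = -9, A[0][1] + B[1][2] = 6 + 0 = 6, A[0][2] + B[2][2] = 10 + 2 = 12) = -9 (attained at k = 0)
  C[1][0] = min over k of (A[1][0] + B[0][0] = 3 + 6 = 9, A[1][1] + B[1][0] = -2 + 10 = 8, A[1][2] + B[2][0] = 9 + 10 = 19) = 8 (attained at k = 1)
  C[1][1] = min over k of (A[1][0] + B[0][1] = 3 + -3 = 0, A[1][1] + B[1][1] = -2 + 3 = 1, A[1][2] + B[2][1] = 9 + -4 = 5) = 0 (attained at k = 0)
  C[1][2] = min over k of (A[1][0] + B[0][2] = 3 + -4 = -1, A[1][1] + B[1][2] = -2 + 0 = -2, A[1][2] + B[2][2] = 9 + 2 = 11) = -2 (attained at k = 1)
  C[2][0] = min over k of (A[2][0] + B[0][0] = 2 + 6 = 8, A[2][1] + B[1][0] = -1 + 10 = 9, A[2][2] + B[2][0] = -4 + 10 = 6) = 6 (attained at k = 2)
  C[2][1] = min over k of (A[2][0] + B[0][1] = 2 + -3 = -1, A[2][1] + B[1][1] = -1 + 3 = 2, A[2][2] + B[2][1] = -4 + -4 = -8) = -8 (attained at k = 2)
  C[2][2] = min over k of (A[2][0] + B[0][2] = 2 + -4 = -2, A[2][1] + B[1][2] = -1 + 0 = -1, A[2][2] + B[2][2] = -4 + 2 = -2) = -2 (attained at k = 0)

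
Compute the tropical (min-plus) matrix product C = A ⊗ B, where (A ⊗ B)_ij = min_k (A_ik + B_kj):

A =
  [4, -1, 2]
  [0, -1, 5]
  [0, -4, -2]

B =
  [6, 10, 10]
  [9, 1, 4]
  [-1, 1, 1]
A ⊗ B =
  [1, 0, 3]
  [4, 0, 3]
  [-3, -3, -1]

Apply the min-plus product entry-by-entry:
  C[0][0] = min over k of (A[0][0] + B[0][0] = 4 + 6 = 10, A[0][1] + B[1][0] = -1 + 9 = 8, A[0][2] + B[2][0] = 2 + -1 = 1) = 1 (attained at k = 2)
  C[0][1] = min over k of (A[0][0] + B[0][1] = 4 + 10 = 14, A[0][1] + B[1][1] = -1 + 1 = 0, A[0][2] + B[2][1] = 2 + 1 = 3) = 0 (attained at k = 1)
  C[0][2] = min over k of (A[0][0] + B[0][2] = 4 + 10 = 14, A[0][1] + B[1][2] = -1 + 4 = 3, A[0][2] + B[2][2] = 2 + 1 = 3) = 3 (attained at k = 1)
  C[1][0] = min over k of (A[1][0] + B[0][0] = 0 + 6 = 6, A[1][1] + B[1][0] = -1 + 9 = 8, A[1][2] + B[2][0] = 5 + -1 = 4) = 4 (attained at k = 2)
  C[1][1] = min over k of (A[1][0] + B[0][1] = 0 + 10 = 10, A[1][1] + B[1][1] = -1 + 1 = 0, A[1][2] + B[2][1] = 5 + 1 = 6) = 0 (attained at k = 1)
  C[1][2] = min over k of (A[1][0] + B[0][2] = 0 + 10 = 10, A[1][1] + B[1][2] = -1 + 4 = 3, A[1][2] + B[2][2] = 5 + 1 = 6) = 3 (attained at k = 1)
  C[2][0] = min over k of (A[2][0] + B[0][0] = 0 + 6 = 6, A[2][1] + B[1][0] = -4 + 9 = 5, A[2][2] + B[2][0] = -2 + -1 = -3) = -3 (attained at k = 2)
  C[2][1] = min over k of (A[2][0] + B[0][1] = 0 + 10 = 10, A[2][1] + B[1][1] = -4 + 1 = -3, A[2][2] + B[2][1] = -2 + 1 = -1) = -3 (attained at k = 1)
  C[2][2] = min over k of (A[2][0] + B[0][2] = 0 + 10 = 10, A[2][1] + B[1][2] = -4 + 4 = 0, A[2][2] + B[2][2] = -2 + 1 = -1) = -1 (attained at k = 2)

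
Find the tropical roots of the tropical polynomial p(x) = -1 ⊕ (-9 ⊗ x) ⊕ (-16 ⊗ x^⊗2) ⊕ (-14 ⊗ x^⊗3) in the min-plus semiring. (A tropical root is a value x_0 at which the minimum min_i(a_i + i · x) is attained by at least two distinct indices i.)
Roots: {-2, 7, 8}

Each tropical root is a break point of the lower envelope of the lines y = a_i + i · x (there are 4 lines, with slopes 0, 1, ..., 3). Only the lines that attain the minimum somewhere contribute to roots; other lines are dominated. Here the surviving (envelope) indices are i = 3, i = 2, i = 1, i = 0.
Intersections between consecutive envelope lines give the roots: for adjacent envelope indices i < j the intersection is x = (a_i − a_j) / (j − i). Reading off the sorted break points: {-2, 7, 8}.
Verification: at each break x_0, at least two indices attain the minimum of min_i(a_i + i · x_0).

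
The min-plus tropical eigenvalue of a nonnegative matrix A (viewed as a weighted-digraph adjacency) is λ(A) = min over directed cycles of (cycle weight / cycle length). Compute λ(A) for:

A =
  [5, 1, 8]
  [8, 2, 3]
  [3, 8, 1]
λ(A) = 1

Enumerate directed cycles and compute their means (weight / length). Sample:
  cycle 0 → 0: weight = 5, length = 1, mean = 5/1 ≈ 5.000
  cycle 1 → 1: weight = 2, length = 1, mean = 2/1 ≈ 2.000
  cycle 2 → 2: weight = 1, length = 1, mean = 1/1 ≈ 1.000
  cycle 0 → 1 → 0: weight = 9, length = 2, mean = 9/2 ≈ 4.500
  cycle 0 → 2 → 0: weight = 11, length = 2, mean = 11/2 ≈ 5.500
  cycle 1 → 0 → 1: weight = 9, length = 2, mean = 9/2 ≈ 4.500
Minimum mean = 1.000, attained e.g. along the cycle 2 → 2 with weight 1 and length 1. So λ(A) = 1/1 = 1.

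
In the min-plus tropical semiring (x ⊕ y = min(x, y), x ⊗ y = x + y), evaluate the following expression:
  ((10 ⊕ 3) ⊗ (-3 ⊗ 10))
((10 ⊕ 3) ⊗ (-3 ⊗ 10)) = 10

Expand innermost to outermost. Recall ⊕ takes the minimum of its arguments and ⊗ takes their sum. Working out the expression ((10 ⊕ 3) ⊗ (-3 ⊗ 10)) gives 10.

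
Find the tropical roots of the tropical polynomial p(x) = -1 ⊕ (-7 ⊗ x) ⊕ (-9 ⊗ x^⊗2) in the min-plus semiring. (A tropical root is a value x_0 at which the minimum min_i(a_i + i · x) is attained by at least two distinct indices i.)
Roots: {2, 6}

Each tropical root is a break point of the lower envelope of the lines y = a_i + i · x (there are 3 lines, with slopes 0, 1, ..., 2). Only the lines that attain the minimum somewhere contribute to roots; other lines are dominated. Here the surviving (envelope) indices are i = 2, i = 1, i = 0.
Intersections between consecutive envelope lines give the roots: for adjacent envelope indices i < j the intersection is x = (a_i − a_j) / (j − i). Reading off the sorted break points: {2, 6}.
Verification: at each break x_0, at least two indices attain the minimum of min_i(a_i + i · x_0).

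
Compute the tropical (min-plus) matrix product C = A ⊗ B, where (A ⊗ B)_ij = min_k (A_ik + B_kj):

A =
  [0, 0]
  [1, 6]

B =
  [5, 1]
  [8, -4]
A ⊗ B =
  [5, -4]
  [6, 2]

Apply the min-plus product entry-by-entry:
  C[0][0] = min over k of (A[0][0] + B[0][0] = 0 + 5 = 5, A[0][1] + B[1][0] = 0 + 8 = 8) = 5 (attained at k = 0)
  C[0][1] = min over k of (A[0][0] + B[0][1] = 0 + 1 = 1, A[0][1] + B[1][1] = 0 + -4 = -4) = -4 (attained at k = 1)
  C[1][0] = min over k of (A[1][0] + B[0][0] = 1 + 5 = 6, A[1][1] + B[1][0] = 6 + 8 = 14) = 6 (attained at k = 0)
  C[1][1] = min over k of (A[1][0] + B[0][1] = 1 + 1 = 2, A[1][1] + B[1][1] = 6 + -4 = 2) = 2 (attained at k = 0)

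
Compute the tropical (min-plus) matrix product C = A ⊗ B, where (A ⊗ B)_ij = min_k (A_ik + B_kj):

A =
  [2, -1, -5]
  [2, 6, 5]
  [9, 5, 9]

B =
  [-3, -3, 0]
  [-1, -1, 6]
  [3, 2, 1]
A ⊗ B =
  [-2, -3, -4]
  [-1, -1, 2]
  [4, 4, 9]

Apply the min-plus product entry-by-entry:
  C[0][0] = min over k of (A[0][0] + B[0][0] = 2 + -3 = -1, A[0][1] + B[1][0] = -1 + -1 = -2, A[0][2] + B[2][0] = -5 + 3 = -2) = -2 (attained at k = 1)
  C[0][1] = min over k of (A[0][0] + B[0][1] = 2 + -3 = -1, A[0][1] + B[1][1] = -1 + -1 = -2, A[0][2] + B[2][1] = -5 + 2 = -3) = -3 (attained at k = 2)
  C[0][2] = min over k of (A[0][0] + B[0][2] = 2 + 0 = 2, A[0][1] + B[1][2] = -1 + 6 = 5, A[0][2] + B[2][2] = -5 + 1 = -4) = -4 (attained at k = 2)
  C[1][0] = min over k of (A[1][0] + B[0][0] = 2 + -3 = -1, A[1][1] + B[1][0] = 6 + -1 = 5, A[1][2] + B[2][0] = 5 + 3 = 8) = -1 (attained at k = 0)
  C[1][1] = min over k of (A[1][0] + B[0][1] = 2 + -3 = -1, A[1][1] + B[1][1] = 6 + -1 = 5, A[1][2] + B[2][1] = 5 + 2 = 7) = -1 (attained at k = 0)
  C[1][2] = min over k of (A[1][0] + B[0][2] = 2 + 0 = 2, A[1][1] + B[1][2] = 6 + 6 = 12, A[1][2] + B[2][2] = 5 + 1 = 6) = 2 (attained at k = 0)
  C[2][0] = min over k of (A[2][0] + B[0][0] = 9 + -3 = 6, A[2][1] + B[1][0] = 5 + -1 = 4, A[2][2] + B[2][0] = 9 + 3 = 12) = 4 (attained at k = 1)
  C[2][1] = min over k of (A[2][0] + B[0][1] = 9 + -3 = 6, A[2][1] + B[1][1] = 5 + -1 = 4, A[2][2] + B[2][1] = 9 + 2 = 11) = 4 (attained at k = 1)
  C[2][2] = min over k of (A[2][0] + B[0][2] = 9 + 0 = 9, A[2][1] + B[1][2] = 5 + 6 = 11, A[2][2] + B[2][2] = 9 + 1 = 10) = 9 (attained at k = 0)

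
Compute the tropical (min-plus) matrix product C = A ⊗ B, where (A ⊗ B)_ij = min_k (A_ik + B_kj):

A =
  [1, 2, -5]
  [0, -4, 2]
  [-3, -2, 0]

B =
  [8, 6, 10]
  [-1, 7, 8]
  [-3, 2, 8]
A ⊗ B =
  [-8, -3, 3]
  [-5, 3, 4]
  [-3, 2, 6]

Apply the min-plus product entry-by-entry:
  C[0][0] = min over k of (A[0][0] + B[0][0] = 1 + 8 = 9, A[0][1] + B[1][0] = 2 + -1 = 1, A[0][2] + B[2][0] = -5 + -3 = -8) = -8 (attained at k = 2)
  C[0][1] = min over k of (A[0][0] + B[0][1] = 1 + 6 = 7, A[0][1] + B[1][1] = 2 + 7 = 9, A[0][2] + B[2][1] = -5 + 2 = -3) = -3 (attained at k = 2)
  C[0][2] = min over k of (A[0][0] + B[0][2] = 1 + 10 = 11, A[0][1] + B[1][2] = 2 + 8 = 10, A[0][2] + B[2][2] = -5 + 8 = 3) = 3 (attained at k = 2)
  C[1][0] = min over k of (A[1][0] + B[0][0] = 0 + 8 = 8, A[1][1] + B[1][0] = -4 + -1 = -5, A[1][2] + B[2][0] = 2 + -3 = -1) = -5 (attained at k = 1)
  C[1][1] = min over k of (A[1][0] + B[0][1] = 0 + 6 = 6, A[1][1] + B[1][1] = -4 + 7 = 3, A[1][2] + B[2][1] = 2 + 2 = 4) = 3 (attained at k = 1)
  C[1][2] = min over k of (A[1][0] + B[0][2] = 0 + 10 = 10, A[1][1] + B[1][2] = -4 + 8 = 4, A[1][2] + B[2][2] = 2 + 8 = 10) = 4 (attained at k = 1)
  C[2][0] = min over k of (A[2][0] + B[0][0] = -3 + 8 = 5, A[2][1] + B[1][0] = -2 + -1 = -3, A[2][2] + B[2][0] = 0 + -3 = -3) = -3 (attained at k = 1)
  C[2][1] = min over k of (A[2][0] + B[0][1] = -3 + 6 = 3, A[2][1] + B[1][1] = -2 + 7 = 5, A[2][2] + B[2][1] = 0 + 2 = 2) = 2 (attained at k = 2)
  C[2][2] = min over k of (A[2][0] + B[0][2] = -3 + 10 = 7, A[2][1] + B[1][2] = -2 + 8 = 6, A[2][2] + B[2][2] = 0 + 8 = 8) = 6 (attained at k = 1)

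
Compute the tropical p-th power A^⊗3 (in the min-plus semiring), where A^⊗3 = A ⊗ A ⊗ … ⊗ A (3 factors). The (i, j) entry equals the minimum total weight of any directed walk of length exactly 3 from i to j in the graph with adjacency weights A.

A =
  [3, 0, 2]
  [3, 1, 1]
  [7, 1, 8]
A^⊗3 =
  [4, 2, 2]
  [5, 3, 3]
  [5, 3, 3]

Each entry (A^⊗3)_ij equals the minimum over all length-3 walks i = v_0 → v_1 → … → v_3 = j of Σ_t A[v_t][v_{t+1}]. For example, for (i, j) = (0, 2) we minimise over 9 possible intermediate vertex sequences; the minimum is 2, attained along the walk 0 → 1 → 1 → 2.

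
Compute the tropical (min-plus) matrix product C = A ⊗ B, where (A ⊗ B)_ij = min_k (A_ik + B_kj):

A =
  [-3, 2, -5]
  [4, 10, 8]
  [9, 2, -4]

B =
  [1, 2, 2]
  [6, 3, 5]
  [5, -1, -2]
A ⊗ B =
  [-2, -6, -7]
  [5, 6, 6]
  [1, -5, -6]

Apply the min-plus product entry-by-entry:
  C[0][0] = min over k of (A[0][0] + B[0][0] = -3 + 1 = -2, A[0][1] + B[1][0] = 2 + 6 = 8, A[0][2] + B[2][0] = -5 + 5 = 0) = -2 (attained at k = 0)
  C[0][1] = min over k of (A[0][0] + B[0][1] = -3 + 2 = -1, A[0][1] + B[1][1] = 2 + 3 = 5, A[0][2] + B[2][1] = -5 + -1 = -6) = -6 (attained at k = 2)
  C[0][2] = min over k of (A[0][0] + B[0][2] = -3 + 2 = -1, A[0][1] + B[1][2] = 2 + 5 = 7, A[0][2] + B[2][2] = -5 + -2 = -7) = -7 (attained at k = 2)
  C[1][0] = min over k of (A[1][0] + B[0][0] = 4 + 1 = 5, A[1][1] + B[1][0] = 10 + 6 = 16, A[1][2] + B[2][0] = 8 + 5 = 13) = 5 (attained at k = 0)
  C[1][1] = min over k of (A[1][0] + B[0][1] = 4 + 2 = 6, A[1][1] + B[1][1] = 10 + 3 = 13, A[1][2] + B[2][1] = 8 + -1 = 7) = 6 (attained at k = 0)
  C[1][2] = min over k of (A[1][0] + B[0][2] = 4 + 2 = 6, A[1][1] + B[1][2] = 10 + 5 = 15, A[1][2] + B[2][2] = 8 + -2 = 6) = 6 (attained at k = 0)
  C[2][0] = min over k of (A[2][0] + B[0][0] = 9 + 1 = 10, A[2][1] + B[1][0] = 2 + 6 = 8, A[2][2] + B[2][0] = -4 + 5 = 1) = 1 (attained at k = 2)
  C[2][1] = min over k of (A[2][0] + B[0][1] = 9 + 2 = 11, A[2][1] + B[1][1] = 2 + 3 = 5, A[2][2] + B[2][1] = -4 + -1 = -5) = -5 (attained at k = 2)
  C[2][2] = min over k of (A[2][0] + B[0][2] = 9 + 2 = 11, A[2][1] + B[1][2] = 2 + 5 = 7, A[2][2] + B[2][2] = -4 + -2 = -6) = -6 (attained at k = 2)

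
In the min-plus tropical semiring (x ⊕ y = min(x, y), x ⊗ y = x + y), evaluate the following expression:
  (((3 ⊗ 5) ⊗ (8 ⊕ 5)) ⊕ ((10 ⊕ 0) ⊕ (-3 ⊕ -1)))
(((3 ⊗ 5) ⊗ (8 ⊕ 5)) ⊕ ((10 ⊕ 0) ⊕ (-3 ⊕ -1))) = -3

Expand innermost to outermost. Recall ⊕ takes the minimum of its arguments and ⊗ takes their sum. Working out the expression (((3 ⊗ 5) ⊗ (8 ⊕ 5)) ⊕ ((10 ⊕ 0) ⊕ (-3 ⊕ -1))) gives -3.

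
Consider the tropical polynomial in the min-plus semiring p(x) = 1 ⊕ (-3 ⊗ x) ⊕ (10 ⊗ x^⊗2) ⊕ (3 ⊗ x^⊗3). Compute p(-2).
p(-2) = -5

A tropical monomial a ⊗ x^⊗i evaluates to a + i · x. Evaluating each term at x = -2:
  Term 0 contributes 1 + 0 · -2 = 1
  Term 1 contributes -3 + 1 · -2 = -5
  Term 2 contributes 10 + 2 · -2 = 6
  Term 3 contributes 3 + 3 · -2 = -3
p(-2) = ⊕ of these = min[1, -5, 6, -3] = -5.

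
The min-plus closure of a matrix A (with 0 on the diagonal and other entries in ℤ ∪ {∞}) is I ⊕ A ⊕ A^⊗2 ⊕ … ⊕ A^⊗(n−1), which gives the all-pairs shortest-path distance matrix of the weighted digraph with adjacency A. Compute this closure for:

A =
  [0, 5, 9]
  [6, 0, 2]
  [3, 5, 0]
Closure =
  [0, 5, 7]
  [5, 0, 2]
  [3, 5, 0]

This is the Floyd-Warshall all-pairs shortest-path computation. For each intermediate vertex k = 0, 1, …, 2, update dist[i][j] ← min(dist[i][j], dist[i][k] + dist[k][j]). The final matrix gives, for each (i, j), the minimum total weight of any directed path from i to j (possibly empty when i = j).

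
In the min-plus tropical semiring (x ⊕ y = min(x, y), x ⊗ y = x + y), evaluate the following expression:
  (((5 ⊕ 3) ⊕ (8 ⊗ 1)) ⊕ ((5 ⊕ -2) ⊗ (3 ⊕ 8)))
(((5 ⊕ 3) ⊕ (8 ⊗ 1)) ⊕ ((5 ⊕ -2) ⊗ (3 ⊕ 8))) = 1

Expand innermost to outermost. Recall ⊕ takes the minimum of its arguments and ⊗ takes their sum. Working out the expression (((5 ⊕ 3) ⊕ (8 ⊗ 1)) ⊕ ((5 ⊕ -2) ⊗ (3 ⊕ 8))) gives 1.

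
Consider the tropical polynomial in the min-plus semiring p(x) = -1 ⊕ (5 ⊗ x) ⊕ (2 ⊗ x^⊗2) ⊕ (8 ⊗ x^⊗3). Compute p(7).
p(7) = -1

A tropical monomial a ⊗ x^⊗i evaluates to a + i · x. Evaluating each term at x = 7:
  Term 0 contributes -1 + 0 · 7 = -1
  Term 1 contributes 5 + 1 · 7 = 12
  Term 2 contributes 2 + 2 · 7 = 16
  Term 3 contributes 8 + 3 · 7 = 29
p(7) = ⊕ of these = min[-1, 12, 16, 29] = -1.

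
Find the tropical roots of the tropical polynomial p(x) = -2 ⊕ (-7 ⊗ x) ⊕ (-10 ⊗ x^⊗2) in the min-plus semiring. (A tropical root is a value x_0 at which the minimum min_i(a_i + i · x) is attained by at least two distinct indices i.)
Roots: {3, 5}

Each tropical root is a break point of the lower envelope of the lines y = a_i + i · x (there are 3 lines, with slopes 0, 1, ..., 2). Only the lines that attain the minimum somewhere contribute to roots; other lines are dominated. Here the surviving (envelope) indices are i = 2, i = 1, i = 0.
Intersections between consecutive envelope lines give the roots: for adjacent envelope indices i < j the intersection is x = (a_i − a_j) / (j − i). Reading off the sorted break points: {3, 5}.
Verification: at each break x_0, at least two indices attain the minimum of min_i(a_i + i · x_0).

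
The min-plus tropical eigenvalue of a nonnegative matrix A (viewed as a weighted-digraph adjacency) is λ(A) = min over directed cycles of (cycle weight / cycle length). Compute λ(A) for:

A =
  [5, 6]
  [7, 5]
λ(A) = 5

Enumerate directed cycles and compute their means (weight / length). Sample:
  cycle 0 → 0: weight = 5, length = 1, mean = 5/1 ≈ 5.000
  cycle 1 → 1: weight = 5, length = 1, mean = 5/1 ≈ 5.000
  cycle 0 → 1 → 0: weight = 13, length = 2, mean = 13/2 ≈ 6.500
  cycle 1 → 0 → 1: weight = 13, length = 2, mean = 13/2 ≈ 6.500
Minimum mean = 5.000, attained e.g. along the cycle 0 → 0 with weight 5 and length 1. So λ(A) = 5/1 = 5.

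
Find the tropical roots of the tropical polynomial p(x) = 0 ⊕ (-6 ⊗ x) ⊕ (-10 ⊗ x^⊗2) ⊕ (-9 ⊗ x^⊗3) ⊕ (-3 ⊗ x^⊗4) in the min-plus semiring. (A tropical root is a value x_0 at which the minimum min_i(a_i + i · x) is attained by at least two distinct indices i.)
Roots: {-6, -1, 4, 6}

Each tropical root is a break point of the lower envelope of the lines y = a_i + i · x (there are 5 lines, with slopes 0, 1, ..., 4). Only the lines that attain the minimum somewhere contribute to roots; other lines are dominated. Here the surviving (envelope) indices are i = 4, i = 3, i = 2, i = 1, i = 0.
Intersections between consecutive envelope lines give the roots: for adjacent envelope indices i < j the intersection is x = (a_i − a_j) / (j − i). Reading off the sorted break points: {-6, -1, 4, 6}.
Verification: at each break x_0, at least two indices attain the minimum of min_i(a_i + i · x_0).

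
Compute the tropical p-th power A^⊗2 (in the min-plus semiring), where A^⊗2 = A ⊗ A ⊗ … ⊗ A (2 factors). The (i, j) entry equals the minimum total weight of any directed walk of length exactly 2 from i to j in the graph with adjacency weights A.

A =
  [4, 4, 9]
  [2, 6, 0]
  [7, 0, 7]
A^⊗2 =
  [6, 8, 4]
  [6, 0, 6]
  [2, 6, 0]

Each entry (A^⊗2)_ij equals the minimum over all length-2 walks i = v_0 → v_1 → … → v_2 = j of Σ_t A[v_t][v_{t+1}]. For example, for (i, j) = (0, 2) we minimise over 3 possible intermediate vertex sequences; the minimum is 4, attained along the walk 0 → 1 → 2.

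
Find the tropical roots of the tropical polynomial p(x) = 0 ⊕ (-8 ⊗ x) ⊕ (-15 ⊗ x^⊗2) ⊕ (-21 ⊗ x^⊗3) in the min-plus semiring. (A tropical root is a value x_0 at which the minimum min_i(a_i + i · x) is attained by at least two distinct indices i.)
Roots: {6, 7, 8}

Each tropical root is a break point of the lower envelope of the lines y = a_i + i · x (there are 4 lines, with slopes 0, 1, ..., 3). Only the lines that attain the minimum somewhere contribute to roots; other lines are dominated. Here the surviving (envelope) indices are i = 3, i = 2, i = 1, i = 0.
Intersections between consecutive envelope lines give the roots: for adjacent envelope indices i < j the intersection is x = (a_i − a_j) / (j − i). Reading off the sorted break points: {6, 7, 8}.
Verification: at each break x_0, at least two indices attain the minimum of min_i(a_i + i · x_0).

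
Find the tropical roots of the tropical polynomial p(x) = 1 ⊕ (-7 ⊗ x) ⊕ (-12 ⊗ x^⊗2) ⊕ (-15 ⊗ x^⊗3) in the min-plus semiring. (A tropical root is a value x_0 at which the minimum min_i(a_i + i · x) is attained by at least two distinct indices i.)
Roots: {3, 5, 8}

Each tropical root is a break point of the lower envelope of the lines y = a_i + i · x (there are 4 lines, with slopes 0, 1, ..., 3). Only the lines that attain the minimum somewhere contribute to roots; other lines are dominated. Here the surviving (envelope) indices are i = 3, i = 2, i = 1, i = 0.
Intersections between consecutive envelope lines give the roots: for adjacent envelope indices i < j the intersection is x = (a_i − a_j) / (j − i). Reading off the sorted break points: {3, 5, 8}.
Verification: at each break x_0, at least two indices attain the minimum of min_i(a_i + i · x_0).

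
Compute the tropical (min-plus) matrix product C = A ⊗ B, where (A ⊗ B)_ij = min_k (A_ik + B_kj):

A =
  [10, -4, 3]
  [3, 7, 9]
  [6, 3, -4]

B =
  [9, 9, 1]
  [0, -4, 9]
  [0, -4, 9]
A ⊗ B =
  [-4, -8, 5]
  [7, 3, 4]
  [-4, -8, 5]

Apply the min-plus product entry-by-entry:
  C[0][0] = min over k of (A[0][0] + B[0][0] = 10 + 9 = 19, A[0][1] + B[1][0] = -4 + 0 = -4, A[0][2] + B[2][0] = 3 + 0 = 3) = -4 (attained at k = 1)
  C[0][1] = min over k of (A[0][0] + B[0][1] = 10 + 9 = 19, A[0][1] + B[1][1] = -4 + -4 = -8, A[0][2] + B[2][1] = 3 + -4 = -1) = -8 (attained at k = 1)
  C[0][2] = min over k of (A[0][0] + B[0][2] = 10 + 1 = 11, A[0][1] + B[1][2] = -4 + 9 = 5, A[0][2] + B[2][2] = 3 + 9 = 12) = 5 (attained at k = 1)
  C[1][0] = min over k of (A[1][0] + B[0][0] = 3 + 9 = 12, A[1][1] + B[1][0] = 7 + 0 = 7, A[1][2] + B[2][0] = 9 + 0 = 9) = 7 (attained at k = 1)
  C[1][1] = min over k of (A[1][0] + B[0][1] = 3 + 9 = 12, A[1][1] + B[1][1] = 7 + -4 = 3, A[1][2] + B[2][1] = 9 + -4 = 5) = 3 (attained at k = 1)
  C[1][2] = min over k of (A[1][0] + B[0][2] = 3 + 1 = 4, A[1][1] + B[1][2] = 7 + 9 = 16, A[1][2] + B[2][2] = 9 + 9 = 18) = 4 (attained at k = 0)
  C[2][0] = min over k of (A[2][0] + B[0][0] = 6 + 9 = 15, A[2][1] + B[1][0] = 3 + 0 = 3, A[2][2] + B[2][0] = -4 + 0 = -4) = -4 (attained at k = 2)
  C[2][1] = min over k of (A[2][0] + B[0][1] = 6 + 9 = 15, A[2][1] + B[1][1] = 3 + -4 = -1, A[2][2] + B[2][1] = -4 + -4 = -8) = -8 (attained at k = 2)
  C[2][2] = min over k of (A[2][0] + B[0][2] = 6 + 1 = 7, A[2][1] + B[1][2] = 3 + 9 = 12, A[2][2] + B[2][2] = -4 + 9 = 5) = 5 (attained at k = 2)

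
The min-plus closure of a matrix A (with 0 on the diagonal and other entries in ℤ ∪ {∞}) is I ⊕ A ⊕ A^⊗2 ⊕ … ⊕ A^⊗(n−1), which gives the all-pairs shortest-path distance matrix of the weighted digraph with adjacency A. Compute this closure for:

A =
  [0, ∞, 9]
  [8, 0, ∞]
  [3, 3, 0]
Closure =
  [0, 12, 9]
  [8, 0, 17]
  [3, 3, 0]

This is the Floyd-Warshall all-pairs shortest-path computation. For each intermediate vertex k = 0, 1, …, 2, update dist[i][j] ← min(dist[i][j], dist[i][k] + dist[k][j]). The final matrix gives, for each (i, j), the minimum total weight of any directed path from i to j (possibly empty when i = j).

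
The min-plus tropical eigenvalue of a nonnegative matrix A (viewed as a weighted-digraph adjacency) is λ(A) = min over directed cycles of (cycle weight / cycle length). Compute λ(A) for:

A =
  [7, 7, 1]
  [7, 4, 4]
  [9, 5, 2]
λ(A) = 2

Enumerate directed cycles and compute their means (weight / length). Sample:
  cycle 0 → 0: weight = 7, length = 1, mean = 7/1 ≈ 7.000
  cycle 1 → 1: weight = 4, length = 1, mean = 4/1 ≈ 4.000
  cycle 2 → 2: weight = 2, length = 1, mean = 2/1 ≈ 2.000
  cycle 0 → 1 → 0: weight = 14, length = 2, mean = 14/2 ≈ 7.000
  cycle 0 → 2 → 0: weight = 10, length = 2, mean = 10/2 ≈ 5.000
  cycle 1 → 0 → 1: weight = 14, length = 2, mean = 14/2 ≈ 7.000
Minimum mean = 2.000, attained e.g. along the cycle 2 → 2 with weight 2 and length 1. So λ(A) = 2/1 = 2.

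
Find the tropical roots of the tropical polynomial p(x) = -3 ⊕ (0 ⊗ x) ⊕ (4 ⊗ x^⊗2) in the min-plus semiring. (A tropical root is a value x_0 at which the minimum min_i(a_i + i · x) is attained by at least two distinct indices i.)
Roots: {-4, -3}

Each tropical root is a break point of the lower envelope of the lines y = a_i + i · x (there are 3 lines, with slopes 0, 1, ..., 2). Only the lines that attain the minimum somewhere contribute to roots; other lines are dominated. Here the surviving (envelope) indices are i = 2, i = 1, i = 0.
Intersections between consecutive envelope lines give the roots: for adjacent envelope indices i < j the intersection is x = (a_i − a_j) / (j − i). Reading off the sorted break points: {-4, -3}.
Verification: at each break x_0, at least two indices attain the minimum of min_i(a_i + i · x_0).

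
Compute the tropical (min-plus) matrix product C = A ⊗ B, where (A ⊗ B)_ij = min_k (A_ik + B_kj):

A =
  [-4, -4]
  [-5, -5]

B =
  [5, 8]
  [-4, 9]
A ⊗ B =
  [-8, 4]
  [-9, 3]

Apply the min-plus product entry-by-entry:
  C[0][0] = min over k of (A[0][0] + B[0][0] = -4 + 5 = 1, A[0][1] + B[1][0] = -4 + -4 = -8) = -8 (attained at k = 1)
  C[0][1] = min over k of (A[0][0] + B[0][1] = -4 + 8 = 4, A[0][1] + B[1][1] = -4 + 9 = 5) = 4 (attained at k = 0)
  C[1][0] = min over k of (A[1][0] + B[0][0] = -5 + 5 = 0, A[1][1] + B[1][0] = -5 + -4 = -9) = -9 (attained at k = 1)
  C[1][1] = min over k of (A[1][0] + B[0][1] = -5 + 8 = 3, A[1][1] + B[1][1] = -5 + 9 = 4) = 3 (attained at k = 0)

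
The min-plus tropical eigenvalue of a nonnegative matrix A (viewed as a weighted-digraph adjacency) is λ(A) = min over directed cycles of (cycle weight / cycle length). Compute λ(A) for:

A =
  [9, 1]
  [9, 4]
λ(A) = 4

Enumerate directed cycles and compute their means (weight / length). Sample:
  cycle 0 → 0: weight = 9, length = 1, mean = 9/1 ≈ 9.000
  cycle 1 → 1: weight = 4, length = 1, mean = 4/1 ≈ 4.000
  cycle 0 → 1 → 0: weight = 10, length = 2, mean = 10/2 ≈ 5.000
  cycle 1 → 0 → 1: weight = 10, length = 2, mean = 10/2 ≈ 5.000
Minimum mean = 4.000, attained e.g. along the cycle 1 → 1 with weight 4 and length 1. So λ(A) = 4/1 = 4.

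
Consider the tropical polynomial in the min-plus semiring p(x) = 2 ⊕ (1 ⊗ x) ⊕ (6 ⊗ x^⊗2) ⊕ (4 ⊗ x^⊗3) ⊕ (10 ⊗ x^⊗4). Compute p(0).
p(0) = 1

A tropical monomial a ⊗ x^⊗i evaluates to a + i · x. Evaluating each term at x = 0:
  Term 0 contributes 2 + 0 · 0 = 2
  Term 1 contributes 1 + 1 · 0 = 1
  Term 2 contributes 6 + 2 · 0 = 6
  Term 3 contributes 4 + 3 · 0 = 4
  Term 4 contributes 10 + 4 · 0 = 10
p(0) = ⊕ of these = min[2, 1, 6, 4, 10] = 1.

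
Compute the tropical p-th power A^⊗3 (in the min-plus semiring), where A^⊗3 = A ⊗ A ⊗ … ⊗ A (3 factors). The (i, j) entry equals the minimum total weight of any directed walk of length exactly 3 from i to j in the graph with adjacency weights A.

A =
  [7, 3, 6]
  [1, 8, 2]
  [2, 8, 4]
A^⊗3 =
  [7, 7, 9]
  [5, 7, 6]
  [6, 9, 7]

Each entry (A^⊗3)_ij equals the minimum over all length-3 walks i = v_0 → v_1 → … → v_3 = j of Σ_t A[v_t][v_{t+1}]. For example, for (i, j) = (0, 2) we minimise over 9 possible intermediate vertex sequences; the minimum is 9, attained along the walk 0 → 1 → 2 → 2.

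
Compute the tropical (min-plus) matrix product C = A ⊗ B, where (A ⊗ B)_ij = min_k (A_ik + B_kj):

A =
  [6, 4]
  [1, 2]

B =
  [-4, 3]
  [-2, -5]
A ⊗ B =
  [2, -1]
  [-3, -3]

Apply the min-plus product entry-by-entry:
  C[0][0] = min over k of (A[0][0] + B[0][0] = 6 + -4 = 2, A[0][1] + B[1][0] = 4 + -2 = 2) = 2 (attained at k = 0)
  C[0][1] = min over k of (A[0][0] + B[0][1] = 6 + 3 = 9, A[0][1] + B[1][1] = 4 + -5 = -1) = -1 (attained at k = 1)
  C[1][0] = min over k of (A[1][0] + B[0][0] = 1 + -4 = -3, A[1][1] + B[1][0] = 2 + -2 = 0) = -3 (attained at k = 0)
  C[1][1] = min over k of (A[1][0] + B[0][1] = 1 + 3 = 4, A[1][1] + B[1][1] = 2 + -5 = -3) = -3 (attained at k = 1)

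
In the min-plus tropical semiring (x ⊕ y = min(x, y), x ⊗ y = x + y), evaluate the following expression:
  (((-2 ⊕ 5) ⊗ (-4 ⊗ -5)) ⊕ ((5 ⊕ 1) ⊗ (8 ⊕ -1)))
(((-2 ⊕ 5) ⊗ (-4 ⊗ -5)) ⊕ ((5 ⊕ 1) ⊗ (8 ⊕ -1))) = -11

Expand innermost to outermost. Recall ⊕ takes the minimum of its arguments and ⊗ takes their sum. Working out the expression (((-2 ⊕ 5) ⊗ (-4 ⊗ -5)) ⊕ ((5 ⊕ 1) ⊗ (8 ⊕ -1))) gives -11.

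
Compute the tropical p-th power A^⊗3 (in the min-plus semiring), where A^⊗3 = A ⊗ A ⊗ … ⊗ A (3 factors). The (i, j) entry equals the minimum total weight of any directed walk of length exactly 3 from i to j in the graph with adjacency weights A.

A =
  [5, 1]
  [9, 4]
A^⊗3 =
  [14, 9]
  [17, 12]

Each entry (A^⊗3)_ij equals the minimum over all length-3 walks i = v_0 → v_1 → … → v_3 = j of Σ_t A[v_t][v_{t+1}]. For example, for (i, j) = (0, 1) we minimise over 4 possible intermediate vertex sequences; the minimum is 9, attained along the walk 0 → 1 → 1 → 1.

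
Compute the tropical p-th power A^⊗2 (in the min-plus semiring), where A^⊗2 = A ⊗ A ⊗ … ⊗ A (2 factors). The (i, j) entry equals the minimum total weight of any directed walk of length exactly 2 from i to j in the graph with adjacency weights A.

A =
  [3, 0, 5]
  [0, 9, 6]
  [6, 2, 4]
A^⊗2 =
  [0, 3, 6]
  [3, 0, 5]
  [2, 6, 8]

Each entry (A^⊗2)_ij equals the minimum over all length-2 walks i = v_0 → v_1 → … → v_2 = j of Σ_t A[v_t][v_{t+1}]. For example, for (i, j) = (0, 2) we minimise over 3 possible intermediate vertex sequences; the minimum is 6, attained along the walk 0 → 1 → 2.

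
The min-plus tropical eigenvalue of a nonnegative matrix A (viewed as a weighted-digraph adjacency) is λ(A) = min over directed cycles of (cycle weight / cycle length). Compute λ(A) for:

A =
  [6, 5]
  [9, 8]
λ(A) = 6

Enumerate directed cycles and compute their means (weight / length). Sample:
  cycle 0 → 0: weight = 6, length = 1, mean = 6/1 ≈ 6.000
  cycle 1 → 1: weight = 8, length = 1, mean = 8/1 ≈ 8.000
  cycle 0 → 1 → 0: weight = 14, length = 2, mean = 14/2 ≈ 7.000
  cycle 1 → 0 → 1: weight = 14, length = 2, mean = 14/2 ≈ 7.000
Minimum mean = 6.000, attained e.g. along the cycle 0 → 0 with weight 6 and length 1. So λ(A) = 6/1 = 6.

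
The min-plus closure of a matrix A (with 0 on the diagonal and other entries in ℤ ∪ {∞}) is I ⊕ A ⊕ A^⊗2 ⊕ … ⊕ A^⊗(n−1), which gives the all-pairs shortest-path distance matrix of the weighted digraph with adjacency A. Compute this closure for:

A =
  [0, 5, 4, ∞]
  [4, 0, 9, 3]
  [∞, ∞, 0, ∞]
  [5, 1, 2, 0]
Closure =
  [0, 5, 4, 8]
  [4, 0, 5, 3]
  [∞, ∞, 0, ∞]
  [5, 1, 2, 0]

This is the Floyd-Warshall all-pairs shortest-path computation. For each intermediate vertex k = 0, 1, …, 3, update dist[i][j] ← min(dist[i][j], dist[i][k] + dist[k][j]). The final matrix gives, for each (i, j), the minimum total weight of any directed path from i to j (possibly empty when i = j).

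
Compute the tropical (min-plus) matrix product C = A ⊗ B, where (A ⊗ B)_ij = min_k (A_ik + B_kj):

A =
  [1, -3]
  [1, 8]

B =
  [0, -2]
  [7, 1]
A ⊗ B =
  [1, -2]
  [1, -1]

Apply the min-plus product entry-by-entry:
  C[0][0] = min over k of (A[0][0] + B[0][0] = 1 + 0 = 1, A[0][1] + B[1][0] = -3 + 7 = 4) = 1 (attained at k = 0)
  C[0][1] = min over k of (A[0][0] + B[0][1] = 1 + -2 = -1, A[0][1] + B[1][1] = -3 + 1 = -2) = -2 (attained at k = 1)
  C[1][0] = min over k of (A[1][0] + B[0][0] = 1 + 0 = 1, A[1][1] + B[1][0] = 8 + 7 = 15) = 1 (attained at k = 0)
  C[1][1] = min over k of (A[1][0] + B[0][1] = 1 + -2 = -1, A[1][1] + B[1][1] = 8 + 1 = 9) = -1 (attained at k = 0)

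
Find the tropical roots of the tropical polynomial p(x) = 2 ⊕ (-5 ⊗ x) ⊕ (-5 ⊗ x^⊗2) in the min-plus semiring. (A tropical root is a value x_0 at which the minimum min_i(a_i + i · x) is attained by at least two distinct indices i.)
Roots: {0, 7}

Each tropical root is a break point of the lower envelope of the lines y = a_i + i · x (there are 3 lines, with slopes 0, 1, ..., 2). Only the lines that attain the minimum somewhere contribute to roots; other lines are dominated. Here the surviving (envelope) indices are i = 2, i = 1, i = 0.
Intersections between consecutive envelope lines give the roots: for adjacent envelope indices i < j the intersection is x = (a_i − a_j) / (j − i). Reading off the sorted break points: {0, 7}.
Verification: at each break x_0, at least two indices attain the minimum of min_i(a_i + i · x_0).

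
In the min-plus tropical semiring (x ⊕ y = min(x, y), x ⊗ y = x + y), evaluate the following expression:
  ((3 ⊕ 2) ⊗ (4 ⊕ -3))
((3 ⊕ 2) ⊗ (4 ⊕ -3)) = -1

Expand innermost to outermost. Recall ⊕ takes the minimum of its arguments and ⊗ takes their sum. Working out the expression ((3 ⊕ 2) ⊗ (4 ⊕ -3)) gives -1.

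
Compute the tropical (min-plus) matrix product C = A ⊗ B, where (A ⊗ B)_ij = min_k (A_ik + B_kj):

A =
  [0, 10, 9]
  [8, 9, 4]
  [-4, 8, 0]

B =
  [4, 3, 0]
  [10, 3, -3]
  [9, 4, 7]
A ⊗ B =
  [4, 3, 0]
  [12, 8, 6]
  [0, -1, -4]

Apply the min-plus product entry-by-entry:
  C[0][0] = min over k of (A[0][0] + B[0][0] = 0 + 4 = 4, A[0][1] + B[1][0] = 10 + 10 = 20, A[0][2] + B[2][0] = 9 + 9 = 18) = 4 (attained at k = 0)
  C[0][1] = min over k of (A[0][0] + B[0][1] = 0 + 3 = 3, A[0][1] + B[1][1] = 10 + 3 = 13, A[0][2] + B[2][1] = 9 + 4 = 13) = 3 (attained at k = 0)
  C[0][2] = min over k of (A[0][0] + B[0][2] = 0 + 0 = 0, A[0][1] + B[1][2] = 10 + -3 = 7, A[0][2] + B[2][2] = 9 + 7 = 16) = 0 (attained at k = 0)
  C[1][0] = min over k of (A[1][0] + B[0][0] = 8 + 4 = 12, A[1][1] + B[1][0] = 9 + 10 = 19, A[1][2] + B[2][0] = 4 + 9 = 13) = 12 (attained at k = 0)
  C[1][1] = min over k of (A[1][0] + B[0][1] = 8 + 3 = 11, A[1][1] + B[1][1] = 9 + 3 = 12, A[1][2] + B[2][1] = 4 + 4 = 8) = 8 (attained at k = 2)
  C[1][2] = min over k of (A[1][0] + B[0][2] = 8 + 0 = 8, A[1][1] + B[1][2] = 9 + -3 = 6, A[1][2] + B[2][2] = 4 + 7 = 11) = 6 (attained at k = 1)
  C[2][0] = min over k of (A[2][0] + B[0][0] = -4 + 4 = 0, A[2][1] + B[1][0] = 8 + 10 = 18, A[2][2] + B[2][0] = 0 + 9 = 9) = 0 (attained at k = 0)
  C[2][1] = min over k of (A[2][0] + B[0][1] = -4 + 3 = -1, A[2][1] + B[1][1] = 8 + 3 = 11, A[2][2] + B[2][1] = 0 + 4 = 4) = -1 (attained at k = 0)
  C[2][2] = min over k of (A[2][0] + B[0][2] = -4 + 0 = -4, A[2][1] + B[1][2] = 8 + -3 = 5, A[2][2] + B[2][2] = 0 + 7 = 7) = -4 (attained at k = 0)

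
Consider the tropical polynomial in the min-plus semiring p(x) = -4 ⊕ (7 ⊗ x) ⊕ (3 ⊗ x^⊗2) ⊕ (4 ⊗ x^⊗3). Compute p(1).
p(1) = -4

A tropical monomial a ⊗ x^⊗i evaluates to a + i · x. Evaluating each term at x = 1:
  Term 0 contributes -4 + 0 · 1 = -4
  Term 1 contributes 7 + 1 · 1 = 8
  Term 2 contributes 3 + 2 · 1 = 5
  Term 3 contributes 4 + 3 · 1 = 7
p(1) = ⊕ of these = min[-4, 8, 5, 7] = -4.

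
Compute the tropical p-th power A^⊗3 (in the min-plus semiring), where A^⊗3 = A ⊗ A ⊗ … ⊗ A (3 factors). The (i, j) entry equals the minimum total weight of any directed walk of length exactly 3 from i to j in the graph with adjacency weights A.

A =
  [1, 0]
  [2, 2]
A^⊗3 =
  [3, 2]
  [4, 3]

Each entry (A^⊗3)_ij equals the minimum over all length-3 walks i = v_0 → v_1 → … → v_3 = j of Σ_t A[v_t][v_{t+1}]. For example, for (i, j) = (0, 1) we minimise over 4 possible intermediate vertex sequences; the minimum is 2, attained along the walk 0 → 0 → 0 → 1.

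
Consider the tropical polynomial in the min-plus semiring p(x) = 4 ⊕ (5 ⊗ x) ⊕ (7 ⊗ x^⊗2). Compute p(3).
p(3) = 4

A tropical monomial a ⊗ x^⊗i evaluates to a + i · x. Evaluating each term at x = 3:
  Term 0 contributes 4 + 0 · 3 = 4
  Term 1 contributes 5 + 1 · 3 = 8
  Term 2 contributes 7 + 2 · 3 = 13
p(3) = ⊕ of these = min[4, 8, 13] = 4.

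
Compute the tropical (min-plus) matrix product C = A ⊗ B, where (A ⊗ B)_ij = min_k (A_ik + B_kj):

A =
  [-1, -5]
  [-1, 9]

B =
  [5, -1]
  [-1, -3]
A ⊗ B =
  [-6, -8]
  [4, -2]

Apply the min-plus product entry-by-entry:
  C[0][0] = min over k of (A[0][0] + B[0][0] = -1 + 5 = 4, A[0][1] + B[1][0] = -5 + -1 = -6) = -6 (attained at k = 1)
  C[0][1] = min over k of (A[0][0] + B[0][1] = -1 + -1 = -2, A[0][1] + B[1][1] = -5 + -3 = -8) = -8 (attained at k = 1)
  C[1][0] = min over k of (A[1][0] + B[0][0] = -1 + 5 = 4, A[1][1] + B[1][0] = 9 + -1 = 8) = 4 (attained at k = 0)
  C[1][1] = min over k of (A[1][0] + B[0][1] = -1 + -1 = -2, A[1][1] + B[1][1] = 9 + -3 = 6) = -2 (attained at k = 0)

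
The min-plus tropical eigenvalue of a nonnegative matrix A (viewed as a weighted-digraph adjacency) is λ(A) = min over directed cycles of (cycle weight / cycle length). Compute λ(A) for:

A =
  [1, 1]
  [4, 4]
λ(A) = 1

Enumerate directed cycles and compute their means (weight / length). Sample:
  cycle 0 → 0: weight = 1, length = 1, mean = 1/1 ≈ 1.000
  cycle 1 → 1: weight = 4, length = 1, mean = 4/1 ≈ 4.000
  cycle 0 → 1 → 0: weight = 5, length = 2, mean = 5/2 ≈ 2.500
  cycle 1 → 0 → 1: weight = 5, length = 2, mean = 5/2 ≈ 2.500
Minimum mean = 1.000, attained e.g. along the cycle 0 → 0 with weight 1 and length 1. So λ(A) = 1/1 = 1.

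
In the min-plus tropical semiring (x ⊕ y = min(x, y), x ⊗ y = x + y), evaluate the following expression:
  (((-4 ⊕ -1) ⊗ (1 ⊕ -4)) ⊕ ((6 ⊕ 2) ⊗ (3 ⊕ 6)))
(((-4 ⊕ -1) ⊗ (1 ⊕ -4)) ⊕ ((6 ⊕ 2) ⊗ (3 ⊕ 6))) = -8

Expand innermost to outermost. Recall ⊕ takes the minimum of its arguments and ⊗ takes their sum. Working out the expression (((-4 ⊕ -1) ⊗ (1 ⊕ -4)) ⊕ ((6 ⊕ 2) ⊗ (3 ⊕ 6))) gives -8.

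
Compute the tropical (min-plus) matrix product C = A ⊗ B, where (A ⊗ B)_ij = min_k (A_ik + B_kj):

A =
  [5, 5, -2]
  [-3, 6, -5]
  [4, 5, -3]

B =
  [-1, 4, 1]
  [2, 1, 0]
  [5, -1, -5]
A ⊗ B =
  [3, -3, -7]
  [-4, -6, -10]
  [2, -4, -8]

Apply the min-plus product entry-by-entry:
  C[0][0] = min over k of (A[0][0] + B[0][0] = 5 + -1 = 4, A[0][1] + B[1][0] = 5 + 2 = 7, A[0][2] + B[2][0] = -2 + 5 = 3) = 3 (attained at k = 2)
  C[0][1] = min over k of (A[0][0] + B[0][1] = 5 + 4 = 9, A[0][1] + B[1][1] = 5 + 1 = 6, A[0][2] + B[2][1] = -2 + -1 = -3) = -3 (attained at k = 2)
  C[0][2] = min over k of (A[0][0] + B[0][2] = 5 + 1 = 6, A[0][1] + B[1][2] = 5 + 0 = 5, A[0][2] + B[2][2] = -2 + -5 = -7) = -7 (attained at k = 2)
  C[1][0] = min over k of (A[1][0] + B[0][0] = -3 + -1 = -4, A[1][1] + B[1][0] = 6 + 2 = 8, A[1][2] + B[2][0] = -5 + 5 = 0) = -4 (attained at k = 0)
  C[1][1] = min over k of (A[1][0] + B[0][1] = -3 + 4 = 1, A[1][1] + B[1][1] = 6 + 1 = 7, A[1][2] + B[2][1] = -5 + -1 = -6) = -6 (attained at k = 2)
  C[1][2] = min over k of (A[1][0] + B[0][2] = -3 + 1 = -2, A[1][1] + B[1][2] = 6 + 0 = 6, A[1][2] + B[2][2] = -5 + -5 = -10) = -10 (attained at k = 2)
  C[2][0] = min over k of (A[2][0] + B[0][0] = 4 + -1 = 3, A[2][1] + B[1][0] = 5 + 2 = 7, A[2][2] + B[2][0] = -3 + 5 = 2) = 2 (attained at k = 2)
  C[2][1] = min over k of (A[2][0] + B[0][1] = 4 + 4 = 8, A[2][1] + B[1][1] = 5 + 1 = 6, A[2][2] + B[2][1] = -3 + -1 = -4) = -4 (attained at k = 2)
  C[2][2] = min over k of (A[2][0] + B[0][2] = 4 + 1 = 5, A[2][1] + B[1][2] = 5 + 0 = 5, A[2][2] + B[2][2] = -3 + -5 = -8) = -8 (attained at k = 2)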